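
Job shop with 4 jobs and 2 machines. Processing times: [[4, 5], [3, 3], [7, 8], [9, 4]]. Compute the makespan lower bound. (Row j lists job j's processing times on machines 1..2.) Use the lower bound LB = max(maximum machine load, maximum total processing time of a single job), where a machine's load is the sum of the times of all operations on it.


Machine loads:
  Machine 1: 4 + 3 + 7 + 9 = 23
  Machine 2: 5 + 3 + 8 + 4 = 20
Max machine load = 23
Job totals:
  Job 1: 9
  Job 2: 6
  Job 3: 15
  Job 4: 13
Max job total = 15
Lower bound = max(23, 15) = 23

23


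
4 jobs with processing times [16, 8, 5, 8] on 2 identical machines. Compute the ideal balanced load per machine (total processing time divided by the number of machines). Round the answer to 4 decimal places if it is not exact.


Total processing time = 16 + 8 + 5 + 8 = 37
Number of machines = 2
Ideal balanced load = 37 / 2 = 18.5

18.5


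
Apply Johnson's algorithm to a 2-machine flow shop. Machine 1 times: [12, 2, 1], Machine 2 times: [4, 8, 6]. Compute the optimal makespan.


Apply Johnson's rule:
  Group 1 (a <= b): [(3, 1, 6), (2, 2, 8)]
  Group 2 (a > b): [(1, 12, 4)]
Optimal job order: [3, 2, 1]
Schedule:
  Job 3: M1 done at 1, M2 done at 7
  Job 2: M1 done at 3, M2 done at 15
  Job 1: M1 done at 15, M2 done at 19
Makespan = 19

19


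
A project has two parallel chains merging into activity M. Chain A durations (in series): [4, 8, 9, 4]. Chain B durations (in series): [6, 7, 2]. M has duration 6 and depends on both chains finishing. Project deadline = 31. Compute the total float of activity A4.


Forward pass: ES(A4) = sum of predecessors on chain A = 21
EF = ES + duration = 21 + 4 = 25
Backward pass: LF(M) = deadline = 31; LS(M) = 31 - 6 = 25
LF(A4) = LS(M) - sum(successors on chain A) = 25 - 0 = 25
LS = LF - duration = 25 - 4 = 21
Total float = LS - ES = 21 - 21 = 0

0


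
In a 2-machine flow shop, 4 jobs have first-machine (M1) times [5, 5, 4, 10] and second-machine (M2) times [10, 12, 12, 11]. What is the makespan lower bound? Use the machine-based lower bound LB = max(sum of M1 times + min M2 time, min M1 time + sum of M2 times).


LB1 = sum(M1 times) + min(M2 times) = 24 + 10 = 34
LB2 = min(M1 times) + sum(M2 times) = 4 + 45 = 49
Lower bound = max(LB1, LB2) = max(34, 49) = 49

49


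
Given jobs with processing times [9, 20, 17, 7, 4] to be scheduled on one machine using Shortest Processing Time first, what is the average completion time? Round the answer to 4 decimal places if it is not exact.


Sort jobs by processing time (SPT order): [4, 7, 9, 17, 20]
Compute completion times sequentially:
  Job 1: processing = 4, completes at 4
  Job 2: processing = 7, completes at 11
  Job 3: processing = 9, completes at 20
  Job 4: processing = 17, completes at 37
  Job 5: processing = 20, completes at 57
Sum of completion times = 129
Average completion time = 129/5 = 25.8

25.8


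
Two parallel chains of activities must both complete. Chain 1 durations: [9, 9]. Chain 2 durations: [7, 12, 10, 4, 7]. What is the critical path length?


Path A total = 9 + 9 = 18
Path B total = 7 + 12 + 10 + 4 + 7 = 40
Critical path = longest path = max(18, 40) = 40

40


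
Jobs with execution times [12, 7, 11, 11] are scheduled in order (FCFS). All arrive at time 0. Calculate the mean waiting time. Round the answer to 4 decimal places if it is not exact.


FCFS order (as given): [12, 7, 11, 11]
Waiting times:
  Job 1: wait = 0
  Job 2: wait = 12
  Job 3: wait = 19
  Job 4: wait = 30
Sum of waiting times = 61
Average waiting time = 61/4 = 15.25

15.25


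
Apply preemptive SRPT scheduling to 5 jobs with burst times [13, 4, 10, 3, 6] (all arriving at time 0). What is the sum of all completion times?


Since all jobs arrive at t=0, SRPT equals SPT ordering.
SPT order: [3, 4, 6, 10, 13]
Completion times:
  Job 1: p=3, C=3
  Job 2: p=4, C=7
  Job 3: p=6, C=13
  Job 4: p=10, C=23
  Job 5: p=13, C=36
Total completion time = 3 + 7 + 13 + 23 + 36 = 82

82


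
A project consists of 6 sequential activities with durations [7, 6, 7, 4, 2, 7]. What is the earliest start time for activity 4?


Activity 4 starts after activities 1 through 3 complete.
Predecessor durations: [7, 6, 7]
ES = 7 + 6 + 7 = 20

20


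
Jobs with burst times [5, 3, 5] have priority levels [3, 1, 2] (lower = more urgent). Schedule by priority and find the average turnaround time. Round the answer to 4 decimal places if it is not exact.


Sort by priority (ascending = highest first):
Order: [(1, 3), (2, 5), (3, 5)]
Completion times:
  Priority 1, burst=3, C=3
  Priority 2, burst=5, C=8
  Priority 3, burst=5, C=13
Average turnaround = 24/3 = 8.0

8.0


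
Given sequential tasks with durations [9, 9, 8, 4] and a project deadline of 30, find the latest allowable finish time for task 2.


LF(activity 2) = deadline - sum of successor durations
Successors: activities 3 through 4 with durations [8, 4]
Sum of successor durations = 12
LF = 30 - 12 = 18

18


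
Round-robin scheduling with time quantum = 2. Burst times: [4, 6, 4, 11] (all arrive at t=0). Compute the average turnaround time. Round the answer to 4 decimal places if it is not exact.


Time quantum = 2
Execution trace:
  J1 runs 2 units, time = 2
  J2 runs 2 units, time = 4
  J3 runs 2 units, time = 6
  J4 runs 2 units, time = 8
  J1 runs 2 units, time = 10
  J2 runs 2 units, time = 12
  J3 runs 2 units, time = 14
  J4 runs 2 units, time = 16
  J2 runs 2 units, time = 18
  J4 runs 2 units, time = 20
  J4 runs 2 units, time = 22
  J4 runs 2 units, time = 24
  J4 runs 1 units, time = 25
Finish times: [10, 18, 14, 25]
Average turnaround = 67/4 = 16.75

16.75


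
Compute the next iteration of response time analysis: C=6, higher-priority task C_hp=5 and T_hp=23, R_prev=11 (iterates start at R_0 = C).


R_next = C + ceil(R_prev / T_hp) * C_hp
ceil(11 / 23) = ceil(0.4783) = 1
Interference = 1 * 5 = 5
R_next = 6 + 5 = 11
R_next = R_prev, so the iteration has converged (response time = 11).

11


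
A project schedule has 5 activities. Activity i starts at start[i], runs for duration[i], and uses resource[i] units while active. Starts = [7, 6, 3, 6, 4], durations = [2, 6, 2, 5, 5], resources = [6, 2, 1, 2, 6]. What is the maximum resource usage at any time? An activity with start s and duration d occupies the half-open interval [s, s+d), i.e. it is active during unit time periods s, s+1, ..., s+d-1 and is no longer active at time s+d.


Each activity i is active on [start_i, start_i + duration_i).
Compute total resource usage per time slot:
  t=0: active resources = [], total = 0
  t=1: active resources = [], total = 0
  t=2: active resources = [], total = 0
  t=3: active resources = [1], total = 1
  t=4: active resources = [1, 6], total = 7
  t=5: active resources = [6], total = 6
  t=6: active resources = [2, 2, 6], total = 10
  t=7: active resources = [6, 2, 2, 6], total = 16
  t=8: active resources = [6, 2, 2, 6], total = 16
  t=9: active resources = [2, 2], total = 4
  t=10: active resources = [2, 2], total = 4
  t=11: active resources = [2], total = 2
Peak resource demand = 16

16


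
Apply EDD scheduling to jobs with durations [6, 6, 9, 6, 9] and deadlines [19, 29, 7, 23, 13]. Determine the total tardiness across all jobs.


Sort by due date (EDD order): [(9, 7), (9, 13), (6, 19), (6, 23), (6, 29)]
Compute completion times and tardiness:
  Job 1: p=9, d=7, C=9, tardiness=max(0,9-7)=2
  Job 2: p=9, d=13, C=18, tardiness=max(0,18-13)=5
  Job 3: p=6, d=19, C=24, tardiness=max(0,24-19)=5
  Job 4: p=6, d=23, C=30, tardiness=max(0,30-23)=7
  Job 5: p=6, d=29, C=36, tardiness=max(0,36-29)=7
Total tardiness = 26

26


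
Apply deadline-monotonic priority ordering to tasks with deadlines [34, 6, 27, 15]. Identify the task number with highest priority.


Sort tasks by relative deadline (ascending):
  Task 2: deadline = 6
  Task 4: deadline = 15
  Task 3: deadline = 27
  Task 1: deadline = 34
Priority order (highest first): [2, 4, 3, 1]
Highest priority task = 2

2


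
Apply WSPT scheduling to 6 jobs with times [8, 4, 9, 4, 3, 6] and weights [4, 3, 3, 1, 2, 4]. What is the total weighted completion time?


Compute p/w ratios and sort ascending (WSPT): [(4, 3), (3, 2), (6, 4), (8, 4), (9, 3), (4, 1)]
Compute weighted completion times:
  Job (p=4,w=3): C=4, w*C=3*4=12
  Job (p=3,w=2): C=7, w*C=2*7=14
  Job (p=6,w=4): C=13, w*C=4*13=52
  Job (p=8,w=4): C=21, w*C=4*21=84
  Job (p=9,w=3): C=30, w*C=3*30=90
  Job (p=4,w=1): C=34, w*C=1*34=34
Total weighted completion time = 286

286


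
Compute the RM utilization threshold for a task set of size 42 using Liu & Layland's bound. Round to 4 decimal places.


Compute 2^(1/42) = 1.0166404394
Subtract 1: 1.0166404394 - 1 = 0.0166404394
Multiply by n: 42 * 0.0166404394 = 0.6988984548
Round to 4 dp: 0.6989

0.6989


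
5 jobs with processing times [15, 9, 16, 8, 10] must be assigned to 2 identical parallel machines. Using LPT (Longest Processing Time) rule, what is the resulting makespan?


Sort jobs in decreasing order (LPT): [16, 15, 10, 9, 8]
Assign each job to the least loaded machine:
  Machine 1: jobs [16, 9, 8], load = 33
  Machine 2: jobs [15, 10], load = 25
Makespan = max load = 33

33


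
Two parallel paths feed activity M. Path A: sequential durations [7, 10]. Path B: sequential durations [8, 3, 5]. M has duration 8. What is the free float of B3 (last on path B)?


ES(B3) = sum of predecessors on chain B = 11
EF(B3) = ES + duration = 11 + 5 = 16
Successor of B3 is M. ES(M) = max(sum(A), sum(B)) = max(17, 16) = 17
Free float = ES(successor) - EF(current) = 17 - 16 = 1

1


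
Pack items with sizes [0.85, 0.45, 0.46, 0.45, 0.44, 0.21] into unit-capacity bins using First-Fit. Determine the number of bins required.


Place items sequentially using First-Fit:
  Item 0.85 -> new Bin 1
  Item 0.45 -> new Bin 2
  Item 0.46 -> Bin 2 (now 0.91)
  Item 0.45 -> new Bin 3
  Item 0.44 -> Bin 3 (now 0.89)
  Item 0.21 -> new Bin 4
Total bins used = 4

4


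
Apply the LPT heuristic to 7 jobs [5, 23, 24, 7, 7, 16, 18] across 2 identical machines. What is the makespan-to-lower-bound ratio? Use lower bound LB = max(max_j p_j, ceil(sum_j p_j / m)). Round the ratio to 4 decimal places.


LPT order: [24, 23, 18, 16, 7, 7, 5]
Machine loads after assignment: [52, 48]
LPT makespan = 52
Lower bound = max(max_job, ceil(total/2)) = max(24, 50) = 50
Ratio = 52 / 50 = 1.04

1.04


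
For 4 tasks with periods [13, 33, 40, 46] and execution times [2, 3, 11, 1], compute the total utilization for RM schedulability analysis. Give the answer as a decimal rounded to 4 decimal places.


Compute individual utilizations (exact fractions):
  Task 1: C/T = 2/13 (approx. 0.1538)
  Task 2: C/T = 3/33 = 1/11 (approx. 0.0909)
  Task 3: C/T = 11/40 (approx. 0.275)
  Task 4: C/T = 1/46 (approx. 0.0217)
Total utilization U = 2/13 + 1/11 + 11/40 + 1/46 = 71239/131560
Rounded to 4 decimal places: U = 0.5415
RM (Liu & Layland) bound for 4 tasks = 0.756828; compare with U = 71239/131560 (approx. 0.541494)
U <= bound, so schedulable by RM sufficient condition.

0.5415


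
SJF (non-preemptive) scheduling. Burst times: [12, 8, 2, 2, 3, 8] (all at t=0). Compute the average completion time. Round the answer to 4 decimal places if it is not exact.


SJF order (ascending): [2, 2, 3, 8, 8, 12]
Completion times:
  Job 1: burst=2, C=2
  Job 2: burst=2, C=4
  Job 3: burst=3, C=7
  Job 4: burst=8, C=15
  Job 5: burst=8, C=23
  Job 6: burst=12, C=35
Average completion = 86/6 = 14.3333

14.3333


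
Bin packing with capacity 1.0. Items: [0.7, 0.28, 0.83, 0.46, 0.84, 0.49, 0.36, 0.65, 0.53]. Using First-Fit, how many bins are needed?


Place items sequentially using First-Fit:
  Item 0.7 -> new Bin 1
  Item 0.28 -> Bin 1 (now 0.98)
  Item 0.83 -> new Bin 2
  Item 0.46 -> new Bin 3
  Item 0.84 -> new Bin 4
  Item 0.49 -> Bin 3 (now 0.95)
  Item 0.36 -> new Bin 5
  Item 0.65 -> new Bin 6
  Item 0.53 -> Bin 5 (now 0.89)
Total bins used = 6

6


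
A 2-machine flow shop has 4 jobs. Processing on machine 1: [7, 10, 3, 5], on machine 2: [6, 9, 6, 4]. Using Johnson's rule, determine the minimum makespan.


Apply Johnson's rule:
  Group 1 (a <= b): [(3, 3, 6)]
  Group 2 (a > b): [(2, 10, 9), (1, 7, 6), (4, 5, 4)]
Optimal job order: [3, 2, 1, 4]
Schedule:
  Job 3: M1 done at 3, M2 done at 9
  Job 2: M1 done at 13, M2 done at 22
  Job 1: M1 done at 20, M2 done at 28
  Job 4: M1 done at 25, M2 done at 32
Makespan = 32

32


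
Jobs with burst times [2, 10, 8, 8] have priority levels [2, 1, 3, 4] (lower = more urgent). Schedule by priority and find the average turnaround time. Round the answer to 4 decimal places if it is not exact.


Sort by priority (ascending = highest first):
Order: [(1, 10), (2, 2), (3, 8), (4, 8)]
Completion times:
  Priority 1, burst=10, C=10
  Priority 2, burst=2, C=12
  Priority 3, burst=8, C=20
  Priority 4, burst=8, C=28
Average turnaround = 70/4 = 17.5

17.5


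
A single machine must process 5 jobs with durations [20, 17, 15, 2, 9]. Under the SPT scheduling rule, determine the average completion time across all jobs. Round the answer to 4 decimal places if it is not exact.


Sort jobs by processing time (SPT order): [2, 9, 15, 17, 20]
Compute completion times sequentially:
  Job 1: processing = 2, completes at 2
  Job 2: processing = 9, completes at 11
  Job 3: processing = 15, completes at 26
  Job 4: processing = 17, completes at 43
  Job 5: processing = 20, completes at 63
Sum of completion times = 145
Average completion time = 145/5 = 29.0

29.0


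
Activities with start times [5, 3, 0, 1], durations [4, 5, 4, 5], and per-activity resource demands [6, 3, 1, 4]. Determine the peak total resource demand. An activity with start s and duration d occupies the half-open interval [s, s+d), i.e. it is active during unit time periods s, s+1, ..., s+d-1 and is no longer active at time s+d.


Each activity i is active on [start_i, start_i + duration_i).
Compute total resource usage per time slot:
  t=0: active resources = [1], total = 1
  t=1: active resources = [1, 4], total = 5
  t=2: active resources = [1, 4], total = 5
  t=3: active resources = [3, 1, 4], total = 8
  t=4: active resources = [3, 4], total = 7
  t=5: active resources = [6, 3, 4], total = 13
  t=6: active resources = [6, 3], total = 9
  t=7: active resources = [6, 3], total = 9
  t=8: active resources = [6], total = 6
Peak resource demand = 13

13


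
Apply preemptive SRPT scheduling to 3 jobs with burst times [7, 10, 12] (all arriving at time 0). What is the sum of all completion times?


Since all jobs arrive at t=0, SRPT equals SPT ordering.
SPT order: [7, 10, 12]
Completion times:
  Job 1: p=7, C=7
  Job 2: p=10, C=17
  Job 3: p=12, C=29
Total completion time = 7 + 17 + 29 = 53

53


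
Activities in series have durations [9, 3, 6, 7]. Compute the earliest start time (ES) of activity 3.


Activity 3 starts after activities 1 through 2 complete.
Predecessor durations: [9, 3]
ES = 9 + 3 = 12

12


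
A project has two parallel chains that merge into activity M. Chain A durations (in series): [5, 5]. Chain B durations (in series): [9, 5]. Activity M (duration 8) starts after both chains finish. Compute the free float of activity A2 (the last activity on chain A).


ES(A2) = sum of predecessors on chain A = 5
EF(A2) = ES + duration = 5 + 5 = 10
Successor of A2 is M. ES(M) = max(sum(A), sum(B)) = max(10, 14) = 14
Free float = ES(successor) - EF(current) = 14 - 10 = 4

4


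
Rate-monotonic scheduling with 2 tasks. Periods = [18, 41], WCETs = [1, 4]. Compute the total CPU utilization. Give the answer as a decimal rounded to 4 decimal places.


Compute individual utilizations (exact fractions):
  Task 1: C/T = 1/18 (approx. 0.0556)
  Task 2: C/T = 4/41 (approx. 0.0976)
Total utilization U = 1/18 + 4/41 = 113/738
Rounded to 4 decimal places: U = 0.1531
RM (Liu & Layland) bound for 2 tasks = 0.828427; compare with U = 113/738 (approx. 0.153117)
U <= bound, so schedulable by RM sufficient condition.

0.1531


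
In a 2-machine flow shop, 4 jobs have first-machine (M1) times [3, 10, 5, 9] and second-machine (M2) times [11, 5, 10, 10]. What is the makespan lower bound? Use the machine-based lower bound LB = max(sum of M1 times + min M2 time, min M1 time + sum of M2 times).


LB1 = sum(M1 times) + min(M2 times) = 27 + 5 = 32
LB2 = min(M1 times) + sum(M2 times) = 3 + 36 = 39
Lower bound = max(LB1, LB2) = max(32, 39) = 39

39


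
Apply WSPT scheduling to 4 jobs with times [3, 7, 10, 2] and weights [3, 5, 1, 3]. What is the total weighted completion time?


Compute p/w ratios and sort ascending (WSPT): [(2, 3), (3, 3), (7, 5), (10, 1)]
Compute weighted completion times:
  Job (p=2,w=3): C=2, w*C=3*2=6
  Job (p=3,w=3): C=5, w*C=3*5=15
  Job (p=7,w=5): C=12, w*C=5*12=60
  Job (p=10,w=1): C=22, w*C=1*22=22
Total weighted completion time = 103

103


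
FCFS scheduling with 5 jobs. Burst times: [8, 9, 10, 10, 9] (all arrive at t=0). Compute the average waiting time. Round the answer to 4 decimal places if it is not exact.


FCFS order (as given): [8, 9, 10, 10, 9]
Waiting times:
  Job 1: wait = 0
  Job 2: wait = 8
  Job 3: wait = 17
  Job 4: wait = 27
  Job 5: wait = 37
Sum of waiting times = 89
Average waiting time = 89/5 = 17.8

17.8


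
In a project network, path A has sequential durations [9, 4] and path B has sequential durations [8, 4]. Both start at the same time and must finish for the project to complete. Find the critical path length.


Path A total = 9 + 4 = 13
Path B total = 8 + 4 = 12
Critical path = longest path = max(13, 12) = 13

13


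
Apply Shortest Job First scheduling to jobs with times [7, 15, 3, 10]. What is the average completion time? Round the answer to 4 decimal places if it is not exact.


SJF order (ascending): [3, 7, 10, 15]
Completion times:
  Job 1: burst=3, C=3
  Job 2: burst=7, C=10
  Job 3: burst=10, C=20
  Job 4: burst=15, C=35
Average completion = 68/4 = 17.0

17.0


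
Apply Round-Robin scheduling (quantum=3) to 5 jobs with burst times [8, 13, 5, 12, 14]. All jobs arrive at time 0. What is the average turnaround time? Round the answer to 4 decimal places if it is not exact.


Time quantum = 3
Execution trace:
  J1 runs 3 units, time = 3
  J2 runs 3 units, time = 6
  J3 runs 3 units, time = 9
  J4 runs 3 units, time = 12
  J5 runs 3 units, time = 15
  J1 runs 3 units, time = 18
  J2 runs 3 units, time = 21
  J3 runs 2 units, time = 23
  J4 runs 3 units, time = 26
  J5 runs 3 units, time = 29
  J1 runs 2 units, time = 31
  J2 runs 3 units, time = 34
  J4 runs 3 units, time = 37
  J5 runs 3 units, time = 40
  J2 runs 3 units, time = 43
  J4 runs 3 units, time = 46
  J5 runs 3 units, time = 49
  J2 runs 1 units, time = 50
  J5 runs 2 units, time = 52
Finish times: [31, 50, 23, 46, 52]
Average turnaround = 202/5 = 40.4

40.4


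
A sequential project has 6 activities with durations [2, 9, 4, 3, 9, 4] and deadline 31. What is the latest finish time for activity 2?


LF(activity 2) = deadline - sum of successor durations
Successors: activities 3 through 6 with durations [4, 3, 9, 4]
Sum of successor durations = 20
LF = 31 - 20 = 11

11


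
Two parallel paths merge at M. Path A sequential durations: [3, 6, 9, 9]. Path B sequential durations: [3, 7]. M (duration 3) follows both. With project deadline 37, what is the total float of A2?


Forward pass: ES(A2) = sum of predecessors on chain A = 3
EF = ES + duration = 3 + 6 = 9
Backward pass: LF(M) = deadline = 37; LS(M) = 37 - 3 = 34
LF(A2) = LS(M) - sum(successors on chain A) = 34 - 18 = 16
LS = LF - duration = 16 - 6 = 10
Total float = LS - ES = 10 - 3 = 7

7


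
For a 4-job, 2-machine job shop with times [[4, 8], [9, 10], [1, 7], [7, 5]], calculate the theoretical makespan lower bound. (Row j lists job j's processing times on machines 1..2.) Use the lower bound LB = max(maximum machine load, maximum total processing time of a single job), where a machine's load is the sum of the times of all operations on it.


Machine loads:
  Machine 1: 4 + 9 + 1 + 7 = 21
  Machine 2: 8 + 10 + 7 + 5 = 30
Max machine load = 30
Job totals:
  Job 1: 12
  Job 2: 19
  Job 3: 8
  Job 4: 12
Max job total = 19
Lower bound = max(30, 19) = 30

30


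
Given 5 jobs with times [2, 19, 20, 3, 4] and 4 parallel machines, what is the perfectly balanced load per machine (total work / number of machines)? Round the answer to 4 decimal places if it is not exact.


Total processing time = 2 + 19 + 20 + 3 + 4 = 48
Number of machines = 4
Ideal balanced load = 48 / 4 = 12.0

12.0


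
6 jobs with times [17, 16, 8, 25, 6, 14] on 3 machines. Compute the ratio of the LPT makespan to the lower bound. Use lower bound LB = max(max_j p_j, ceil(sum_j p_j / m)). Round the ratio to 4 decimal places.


LPT order: [25, 17, 16, 14, 8, 6]
Machine loads after assignment: [31, 25, 30]
LPT makespan = 31
Lower bound = max(max_job, ceil(total/3)) = max(25, 29) = 29
Ratio = 31 / 29 = 1.069

1.069


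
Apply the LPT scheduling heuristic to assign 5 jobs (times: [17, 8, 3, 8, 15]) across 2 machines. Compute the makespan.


Sort jobs in decreasing order (LPT): [17, 15, 8, 8, 3]
Assign each job to the least loaded machine:
  Machine 1: jobs [17, 8], load = 25
  Machine 2: jobs [15, 8, 3], load = 26
Makespan = max load = 26

26


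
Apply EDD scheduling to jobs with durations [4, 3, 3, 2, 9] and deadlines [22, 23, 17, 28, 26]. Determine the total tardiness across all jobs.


Sort by due date (EDD order): [(3, 17), (4, 22), (3, 23), (9, 26), (2, 28)]
Compute completion times and tardiness:
  Job 1: p=3, d=17, C=3, tardiness=max(0,3-17)=0
  Job 2: p=4, d=22, C=7, tardiness=max(0,7-22)=0
  Job 3: p=3, d=23, C=10, tardiness=max(0,10-23)=0
  Job 4: p=9, d=26, C=19, tardiness=max(0,19-26)=0
  Job 5: p=2, d=28, C=21, tardiness=max(0,21-28)=0
Total tardiness = 0

0


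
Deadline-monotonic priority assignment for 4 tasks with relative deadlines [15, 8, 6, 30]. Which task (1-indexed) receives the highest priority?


Sort tasks by relative deadline (ascending):
  Task 3: deadline = 6
  Task 2: deadline = 8
  Task 1: deadline = 15
  Task 4: deadline = 30
Priority order (highest first): [3, 2, 1, 4]
Highest priority task = 3

3


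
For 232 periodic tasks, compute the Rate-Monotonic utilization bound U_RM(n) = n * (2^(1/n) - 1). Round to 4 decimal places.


Compute 2^(1/232) = 1.0029921710
Subtract 1: 1.0029921710 - 1 = 0.0029921710
Multiply by n: 232 * 0.0029921710 = 0.6941836720
Round to 4 dp: 0.6942

0.6942


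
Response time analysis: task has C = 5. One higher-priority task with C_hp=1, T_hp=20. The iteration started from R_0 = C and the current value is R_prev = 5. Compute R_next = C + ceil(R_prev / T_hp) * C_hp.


R_next = C + ceil(R_prev / T_hp) * C_hp
ceil(5 / 20) = ceil(0.25) = 1
Interference = 1 * 1 = 1
R_next = 5 + 1 = 6

6


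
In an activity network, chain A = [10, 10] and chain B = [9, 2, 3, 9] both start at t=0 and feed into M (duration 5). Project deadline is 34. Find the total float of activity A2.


Forward pass: ES(A2) = sum of predecessors on chain A = 10
EF = ES + duration = 10 + 10 = 20
Backward pass: LF(M) = deadline = 34; LS(M) = 34 - 5 = 29
LF(A2) = LS(M) - sum(successors on chain A) = 29 - 0 = 29
LS = LF - duration = 29 - 10 = 19
Total float = LS - ES = 19 - 10 = 9

9


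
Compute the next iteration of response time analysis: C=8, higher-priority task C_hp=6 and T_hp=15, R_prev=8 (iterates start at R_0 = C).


R_next = C + ceil(R_prev / T_hp) * C_hp
ceil(8 / 15) = ceil(0.5333) = 1
Interference = 1 * 6 = 6
R_next = 8 + 6 = 14

14


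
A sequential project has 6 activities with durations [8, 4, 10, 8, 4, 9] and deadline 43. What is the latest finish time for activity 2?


LF(activity 2) = deadline - sum of successor durations
Successors: activities 3 through 6 with durations [10, 8, 4, 9]
Sum of successor durations = 31
LF = 43 - 31 = 12

12


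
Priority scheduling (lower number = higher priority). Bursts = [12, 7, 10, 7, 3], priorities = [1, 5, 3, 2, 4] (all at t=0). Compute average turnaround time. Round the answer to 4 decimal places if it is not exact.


Sort by priority (ascending = highest first):
Order: [(1, 12), (2, 7), (3, 10), (4, 3), (5, 7)]
Completion times:
  Priority 1, burst=12, C=12
  Priority 2, burst=7, C=19
  Priority 3, burst=10, C=29
  Priority 4, burst=3, C=32
  Priority 5, burst=7, C=39
Average turnaround = 131/5 = 26.2

26.2


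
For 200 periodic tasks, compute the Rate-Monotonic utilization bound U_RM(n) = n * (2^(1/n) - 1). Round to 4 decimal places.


Compute 2^(1/200) = 1.0034717485
Subtract 1: 1.0034717485 - 1 = 0.0034717485
Multiply by n: 200 * 0.0034717485 = 0.6943497000
Round to 4 dp: 0.6943

0.6943


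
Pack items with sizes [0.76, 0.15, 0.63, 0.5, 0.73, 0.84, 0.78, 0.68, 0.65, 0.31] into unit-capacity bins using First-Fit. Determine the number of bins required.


Place items sequentially using First-Fit:
  Item 0.76 -> new Bin 1
  Item 0.15 -> Bin 1 (now 0.91)
  Item 0.63 -> new Bin 2
  Item 0.5 -> new Bin 3
  Item 0.73 -> new Bin 4
  Item 0.84 -> new Bin 5
  Item 0.78 -> new Bin 6
  Item 0.68 -> new Bin 7
  Item 0.65 -> new Bin 8
  Item 0.31 -> Bin 2 (now 0.94)
Total bins used = 8

8


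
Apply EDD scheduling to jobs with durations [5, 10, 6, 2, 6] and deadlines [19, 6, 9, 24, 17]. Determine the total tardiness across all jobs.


Sort by due date (EDD order): [(10, 6), (6, 9), (6, 17), (5, 19), (2, 24)]
Compute completion times and tardiness:
  Job 1: p=10, d=6, C=10, tardiness=max(0,10-6)=4
  Job 2: p=6, d=9, C=16, tardiness=max(0,16-9)=7
  Job 3: p=6, d=17, C=22, tardiness=max(0,22-17)=5
  Job 4: p=5, d=19, C=27, tardiness=max(0,27-19)=8
  Job 5: p=2, d=24, C=29, tardiness=max(0,29-24)=5
Total tardiness = 29

29


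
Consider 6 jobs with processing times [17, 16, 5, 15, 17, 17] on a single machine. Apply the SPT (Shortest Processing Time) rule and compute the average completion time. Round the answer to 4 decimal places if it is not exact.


Sort jobs by processing time (SPT order): [5, 15, 16, 17, 17, 17]
Compute completion times sequentially:
  Job 1: processing = 5, completes at 5
  Job 2: processing = 15, completes at 20
  Job 3: processing = 16, completes at 36
  Job 4: processing = 17, completes at 53
  Job 5: processing = 17, completes at 70
  Job 6: processing = 17, completes at 87
Sum of completion times = 271
Average completion time = 271/6 = 45.1667

45.1667


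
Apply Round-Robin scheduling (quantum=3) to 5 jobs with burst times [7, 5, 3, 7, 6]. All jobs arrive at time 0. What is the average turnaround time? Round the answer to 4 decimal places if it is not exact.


Time quantum = 3
Execution trace:
  J1 runs 3 units, time = 3
  J2 runs 3 units, time = 6
  J3 runs 3 units, time = 9
  J4 runs 3 units, time = 12
  J5 runs 3 units, time = 15
  J1 runs 3 units, time = 18
  J2 runs 2 units, time = 20
  J4 runs 3 units, time = 23
  J5 runs 3 units, time = 26
  J1 runs 1 units, time = 27
  J4 runs 1 units, time = 28
Finish times: [27, 20, 9, 28, 26]
Average turnaround = 110/5 = 22.0

22.0


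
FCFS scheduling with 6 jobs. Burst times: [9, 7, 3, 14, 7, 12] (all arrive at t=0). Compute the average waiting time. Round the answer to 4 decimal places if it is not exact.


FCFS order (as given): [9, 7, 3, 14, 7, 12]
Waiting times:
  Job 1: wait = 0
  Job 2: wait = 9
  Job 3: wait = 16
  Job 4: wait = 19
  Job 5: wait = 33
  Job 6: wait = 40
Sum of waiting times = 117
Average waiting time = 117/6 = 19.5

19.5


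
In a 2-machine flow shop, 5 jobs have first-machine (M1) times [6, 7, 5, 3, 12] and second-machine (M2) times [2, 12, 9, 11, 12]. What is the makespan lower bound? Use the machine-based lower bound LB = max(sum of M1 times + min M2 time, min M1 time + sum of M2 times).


LB1 = sum(M1 times) + min(M2 times) = 33 + 2 = 35
LB2 = min(M1 times) + sum(M2 times) = 3 + 46 = 49
Lower bound = max(LB1, LB2) = max(35, 49) = 49

49


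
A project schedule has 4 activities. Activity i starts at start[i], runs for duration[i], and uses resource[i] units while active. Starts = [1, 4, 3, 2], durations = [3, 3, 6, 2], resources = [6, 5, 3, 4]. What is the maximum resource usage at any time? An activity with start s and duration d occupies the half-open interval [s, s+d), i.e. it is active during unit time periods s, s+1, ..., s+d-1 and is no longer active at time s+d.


Each activity i is active on [start_i, start_i + duration_i).
Compute total resource usage per time slot:
  t=0: active resources = [], total = 0
  t=1: active resources = [6], total = 6
  t=2: active resources = [6, 4], total = 10
  t=3: active resources = [6, 3, 4], total = 13
  t=4: active resources = [5, 3], total = 8
  t=5: active resources = [5, 3], total = 8
  t=6: active resources = [5, 3], total = 8
  t=7: active resources = [3], total = 3
  t=8: active resources = [3], total = 3
Peak resource demand = 13

13


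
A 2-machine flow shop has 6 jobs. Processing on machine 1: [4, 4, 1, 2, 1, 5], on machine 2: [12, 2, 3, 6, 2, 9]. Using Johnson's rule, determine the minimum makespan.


Apply Johnson's rule:
  Group 1 (a <= b): [(3, 1, 3), (5, 1, 2), (4, 2, 6), (1, 4, 12), (6, 5, 9)]
  Group 2 (a > b): [(2, 4, 2)]
Optimal job order: [3, 5, 4, 1, 6, 2]
Schedule:
  Job 3: M1 done at 1, M2 done at 4
  Job 5: M1 done at 2, M2 done at 6
  Job 4: M1 done at 4, M2 done at 12
  Job 1: M1 done at 8, M2 done at 24
  Job 6: M1 done at 13, M2 done at 33
  Job 2: M1 done at 17, M2 done at 35
Makespan = 35

35


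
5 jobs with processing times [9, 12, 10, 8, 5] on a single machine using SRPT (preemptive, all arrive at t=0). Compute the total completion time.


Since all jobs arrive at t=0, SRPT equals SPT ordering.
SPT order: [5, 8, 9, 10, 12]
Completion times:
  Job 1: p=5, C=5
  Job 2: p=8, C=13
  Job 3: p=9, C=22
  Job 4: p=10, C=32
  Job 5: p=12, C=44
Total completion time = 5 + 13 + 22 + 32 + 44 = 116

116


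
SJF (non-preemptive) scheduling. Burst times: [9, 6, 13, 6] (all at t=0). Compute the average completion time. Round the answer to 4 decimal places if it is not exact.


SJF order (ascending): [6, 6, 9, 13]
Completion times:
  Job 1: burst=6, C=6
  Job 2: burst=6, C=12
  Job 3: burst=9, C=21
  Job 4: burst=13, C=34
Average completion = 73/4 = 18.25

18.25


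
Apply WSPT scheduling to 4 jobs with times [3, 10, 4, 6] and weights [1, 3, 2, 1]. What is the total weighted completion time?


Compute p/w ratios and sort ascending (WSPT): [(4, 2), (3, 1), (10, 3), (6, 1)]
Compute weighted completion times:
  Job (p=4,w=2): C=4, w*C=2*4=8
  Job (p=3,w=1): C=7, w*C=1*7=7
  Job (p=10,w=3): C=17, w*C=3*17=51
  Job (p=6,w=1): C=23, w*C=1*23=23
Total weighted completion time = 89

89


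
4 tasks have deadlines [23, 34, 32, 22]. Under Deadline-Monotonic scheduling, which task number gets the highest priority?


Sort tasks by relative deadline (ascending):
  Task 4: deadline = 22
  Task 1: deadline = 23
  Task 3: deadline = 32
  Task 2: deadline = 34
Priority order (highest first): [4, 1, 3, 2]
Highest priority task = 4

4


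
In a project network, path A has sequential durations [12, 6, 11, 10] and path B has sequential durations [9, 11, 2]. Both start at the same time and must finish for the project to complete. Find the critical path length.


Path A total = 12 + 6 + 11 + 10 = 39
Path B total = 9 + 11 + 2 = 22
Critical path = longest path = max(39, 22) = 39

39


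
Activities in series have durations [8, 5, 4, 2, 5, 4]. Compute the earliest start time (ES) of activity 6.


Activity 6 starts after activities 1 through 5 complete.
Predecessor durations: [8, 5, 4, 2, 5]
ES = 8 + 5 + 4 + 2 + 5 = 24

24


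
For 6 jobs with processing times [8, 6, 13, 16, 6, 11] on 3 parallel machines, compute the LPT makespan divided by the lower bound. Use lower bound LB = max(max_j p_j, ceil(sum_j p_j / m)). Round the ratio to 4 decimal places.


LPT order: [16, 13, 11, 8, 6, 6]
Machine loads after assignment: [22, 19, 19]
LPT makespan = 22
Lower bound = max(max_job, ceil(total/3)) = max(16, 20) = 20
Ratio = 22 / 20 = 1.1

1.1


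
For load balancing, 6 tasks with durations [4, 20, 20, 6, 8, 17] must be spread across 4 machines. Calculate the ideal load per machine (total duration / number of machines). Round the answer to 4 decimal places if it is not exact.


Total processing time = 4 + 20 + 20 + 6 + 8 + 17 = 75
Number of machines = 4
Ideal balanced load = 75 / 4 = 18.75

18.75


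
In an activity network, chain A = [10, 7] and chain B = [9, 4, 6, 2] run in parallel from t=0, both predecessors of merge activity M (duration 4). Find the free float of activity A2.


ES(A2) = sum of predecessors on chain A = 10
EF(A2) = ES + duration = 10 + 7 = 17
Successor of A2 is M. ES(M) = max(sum(A), sum(B)) = max(17, 21) = 21
Free float = ES(successor) - EF(current) = 21 - 17 = 4

4


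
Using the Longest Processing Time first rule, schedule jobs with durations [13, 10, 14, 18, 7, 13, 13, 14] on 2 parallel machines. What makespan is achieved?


Sort jobs in decreasing order (LPT): [18, 14, 14, 13, 13, 13, 10, 7]
Assign each job to the least loaded machine:
  Machine 1: jobs [18, 13, 13, 7], load = 51
  Machine 2: jobs [14, 14, 13, 10], load = 51
Makespan = max load = 51

51


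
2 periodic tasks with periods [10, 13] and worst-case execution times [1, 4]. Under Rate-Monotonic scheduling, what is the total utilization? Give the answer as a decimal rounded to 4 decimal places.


Compute individual utilizations (exact fractions):
  Task 1: C/T = 1/10 (approx. 0.1)
  Task 2: C/T = 4/13 (approx. 0.3077)
Total utilization U = 1/10 + 4/13 = 53/130
Rounded to 4 decimal places: U = 0.4077
RM (Liu & Layland) bound for 2 tasks = 0.828427; compare with U = 53/130 (approx. 0.407692)
U <= bound, so schedulable by RM sufficient condition.

0.4077


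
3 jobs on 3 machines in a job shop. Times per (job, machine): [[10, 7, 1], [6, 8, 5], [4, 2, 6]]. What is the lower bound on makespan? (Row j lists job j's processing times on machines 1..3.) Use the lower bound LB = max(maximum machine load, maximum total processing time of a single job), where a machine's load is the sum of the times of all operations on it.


Machine loads:
  Machine 1: 10 + 6 + 4 = 20
  Machine 2: 7 + 8 + 2 = 17
  Machine 3: 1 + 5 + 6 = 12
Max machine load = 20
Job totals:
  Job 1: 18
  Job 2: 19
  Job 3: 12
Max job total = 19
Lower bound = max(20, 19) = 20

20


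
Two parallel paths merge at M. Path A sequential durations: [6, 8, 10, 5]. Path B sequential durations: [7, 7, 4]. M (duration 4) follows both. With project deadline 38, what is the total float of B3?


Forward pass: ES(B3) = sum of predecessors on chain B = 14
EF = ES + duration = 14 + 4 = 18
Backward pass: LF(M) = deadline = 38; LS(M) = 38 - 4 = 34
LF(B3) = LS(M) - sum(successors on chain B) = 34 - 0 = 34
LS = LF - duration = 34 - 4 = 30
Total float = LS - ES = 30 - 14 = 16

16


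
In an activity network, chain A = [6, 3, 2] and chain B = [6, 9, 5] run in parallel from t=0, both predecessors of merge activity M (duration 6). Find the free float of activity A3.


ES(A3) = sum of predecessors on chain A = 9
EF(A3) = ES + duration = 9 + 2 = 11
Successor of A3 is M. ES(M) = max(sum(A), sum(B)) = max(11, 20) = 20
Free float = ES(successor) - EF(current) = 20 - 11 = 9

9


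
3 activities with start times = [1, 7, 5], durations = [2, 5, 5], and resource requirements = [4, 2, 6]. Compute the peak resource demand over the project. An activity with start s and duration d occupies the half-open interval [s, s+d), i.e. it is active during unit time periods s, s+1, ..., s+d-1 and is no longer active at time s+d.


Each activity i is active on [start_i, start_i + duration_i).
Compute total resource usage per time slot:
  t=0: active resources = [], total = 0
  t=1: active resources = [4], total = 4
  t=2: active resources = [4], total = 4
  t=3: active resources = [], total = 0
  t=4: active resources = [], total = 0
  t=5: active resources = [6], total = 6
  t=6: active resources = [6], total = 6
  t=7: active resources = [2, 6], total = 8
  t=8: active resources = [2, 6], total = 8
  t=9: active resources = [2, 6], total = 8
  t=10: active resources = [2], total = 2
  t=11: active resources = [2], total = 2
Peak resource demand = 8

8


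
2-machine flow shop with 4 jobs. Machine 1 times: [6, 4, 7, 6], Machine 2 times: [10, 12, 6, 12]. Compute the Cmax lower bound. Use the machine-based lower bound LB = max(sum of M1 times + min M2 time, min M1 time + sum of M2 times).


LB1 = sum(M1 times) + min(M2 times) = 23 + 6 = 29
LB2 = min(M1 times) + sum(M2 times) = 4 + 40 = 44
Lower bound = max(LB1, LB2) = max(29, 44) = 44

44


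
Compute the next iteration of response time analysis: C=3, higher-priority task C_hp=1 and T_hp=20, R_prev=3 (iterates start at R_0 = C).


R_next = C + ceil(R_prev / T_hp) * C_hp
ceil(3 / 20) = ceil(0.15) = 1
Interference = 1 * 1 = 1
R_next = 3 + 1 = 4

4


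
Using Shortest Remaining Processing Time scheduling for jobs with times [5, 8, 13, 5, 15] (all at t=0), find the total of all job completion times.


Since all jobs arrive at t=0, SRPT equals SPT ordering.
SPT order: [5, 5, 8, 13, 15]
Completion times:
  Job 1: p=5, C=5
  Job 2: p=5, C=10
  Job 3: p=8, C=18
  Job 4: p=13, C=31
  Job 5: p=15, C=46
Total completion time = 5 + 10 + 18 + 31 + 46 = 110

110


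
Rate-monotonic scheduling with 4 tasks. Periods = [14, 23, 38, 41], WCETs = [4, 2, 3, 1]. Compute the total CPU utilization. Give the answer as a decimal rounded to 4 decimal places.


Compute individual utilizations (exact fractions):
  Task 1: C/T = 4/14 = 2/7 (approx. 0.2857)
  Task 2: C/T = 2/23 (approx. 0.087)
  Task 3: C/T = 3/38 (approx. 0.0789)
  Task 4: C/T = 1/41 (approx. 0.0244)
Total utilization U = 2/7 + 2/23 + 3/38 + 1/41 = 119401/250838
Rounded to 4 decimal places: U = 0.4760
RM (Liu & Layland) bound for 4 tasks = 0.756828; compare with U = 119401/250838 (approx. 0.476008)
U <= bound, so schedulable by RM sufficient condition.

0.4760


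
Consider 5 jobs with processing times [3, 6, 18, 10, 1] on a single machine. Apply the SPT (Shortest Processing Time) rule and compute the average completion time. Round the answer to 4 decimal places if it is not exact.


Sort jobs by processing time (SPT order): [1, 3, 6, 10, 18]
Compute completion times sequentially:
  Job 1: processing = 1, completes at 1
  Job 2: processing = 3, completes at 4
  Job 3: processing = 6, completes at 10
  Job 4: processing = 10, completes at 20
  Job 5: processing = 18, completes at 38
Sum of completion times = 73
Average completion time = 73/5 = 14.6

14.6


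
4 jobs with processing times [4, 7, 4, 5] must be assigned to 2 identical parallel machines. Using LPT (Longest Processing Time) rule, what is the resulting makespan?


Sort jobs in decreasing order (LPT): [7, 5, 4, 4]
Assign each job to the least loaded machine:
  Machine 1: jobs [7, 4], load = 11
  Machine 2: jobs [5, 4], load = 9
Makespan = max load = 11

11


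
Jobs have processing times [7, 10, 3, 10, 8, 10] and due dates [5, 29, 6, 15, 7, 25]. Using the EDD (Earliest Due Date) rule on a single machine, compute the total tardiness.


Sort by due date (EDD order): [(7, 5), (3, 6), (8, 7), (10, 15), (10, 25), (10, 29)]
Compute completion times and tardiness:
  Job 1: p=7, d=5, C=7, tardiness=max(0,7-5)=2
  Job 2: p=3, d=6, C=10, tardiness=max(0,10-6)=4
  Job 3: p=8, d=7, C=18, tardiness=max(0,18-7)=11
  Job 4: p=10, d=15, C=28, tardiness=max(0,28-15)=13
  Job 5: p=10, d=25, C=38, tardiness=max(0,38-25)=13
  Job 6: p=10, d=29, C=48, tardiness=max(0,48-29)=19
Total tardiness = 62

62


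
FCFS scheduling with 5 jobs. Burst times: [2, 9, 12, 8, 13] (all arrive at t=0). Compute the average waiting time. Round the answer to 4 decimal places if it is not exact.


FCFS order (as given): [2, 9, 12, 8, 13]
Waiting times:
  Job 1: wait = 0
  Job 2: wait = 2
  Job 3: wait = 11
  Job 4: wait = 23
  Job 5: wait = 31
Sum of waiting times = 67
Average waiting time = 67/5 = 13.4

13.4


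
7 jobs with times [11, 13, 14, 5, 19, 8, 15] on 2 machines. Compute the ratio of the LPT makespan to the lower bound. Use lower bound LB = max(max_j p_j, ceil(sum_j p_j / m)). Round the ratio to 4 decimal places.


LPT order: [19, 15, 14, 13, 11, 8, 5]
Machine loads after assignment: [45, 40]
LPT makespan = 45
Lower bound = max(max_job, ceil(total/2)) = max(19, 43) = 43
Ratio = 45 / 43 = 1.0465

1.0465
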